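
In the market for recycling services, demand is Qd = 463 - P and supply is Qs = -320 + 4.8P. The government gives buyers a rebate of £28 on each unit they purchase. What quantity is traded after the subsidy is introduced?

Q' = 10184/29

Pre-subsidy: 463 - P = -320 + 4.8P gives P* = 135, Q* = 328.
With the rebate, buyers effectively pay Pb = Ps − 28, where Ps is the price sellers receive.
Demand in terms of Ps becomes Qd = 463 − 1(Ps − 28) = 491 - Ps. Setting this equal to supply: 491 - Ps = -320 + 4.8Ps, so Ps = 4055/29.
Buyers pay Pb = 4055/29 − 28 = 3243/29; Q' = -320 + 4.8·(4055/29) = 10184/29.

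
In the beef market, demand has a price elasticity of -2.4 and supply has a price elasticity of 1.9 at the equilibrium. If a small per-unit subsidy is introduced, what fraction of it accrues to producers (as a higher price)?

For a small subsidy around the equilibrium, the benefit split depends on the relative slopes, which at a point are proportional to the elasticities.
Buyer share = εs/(εs + |εd|) = 1.9/(1.9 + 2.4) = 19/43; seller share = |εd|/(εs + |εd|) = 24/43.
So producers capture 24/43 of the subsidy.

Producer share = 24/43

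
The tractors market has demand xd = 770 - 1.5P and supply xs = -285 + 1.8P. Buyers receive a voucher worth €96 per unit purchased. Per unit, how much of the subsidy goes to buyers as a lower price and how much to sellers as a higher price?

Buyers gain 576/11 per unit; sellers gain 480/11 per unit

Pre-subsidy: 770 - 1.5P = -285 + 1.8P gives P* = 10550/33, x* = 3195/11.
With the rebate, buyers effectively pay Pb = Ps − 96, where Ps is the price sellers receive.
Demand in terms of Ps becomes xd = 770 − 1.5(Ps − 96) = 914 - 1.5Ps. Setting this equal to supply: 914 - 1.5Ps = -285 + 1.8Ps, so Ps = 1090/3.
Buyers pay Pb = 1090/3 − 96 = 802/3; x' = -285 + 1.8·(1090/3) = 369.
Buyers' price falls by P* − Pb = 10550/33 − 802/3 = 576/11; sellers' price rises by Ps − P* = 1090/3 − 10550/33 = 480/11.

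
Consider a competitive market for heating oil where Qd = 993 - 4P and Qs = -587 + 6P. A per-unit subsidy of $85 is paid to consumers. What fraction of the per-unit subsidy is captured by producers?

Pre-subsidy: 993 - 4P = -587 + 6P gives P* = 158, Q* = 361.
With the rebate, buyers effectively pay Pb = Ps − 85, where Ps is the price sellers receive.
Demand in terms of Ps becomes Qd = 993 − 4(Ps − 85) = 1333 - 4Ps. Setting this equal to supply: 1333 - 4Ps = -587 + 6Ps, so Ps = 192.
Buyers pay Pb = 192 − 85 = 107; Q' = -587 + 6·192 = 565.
Buyers' price falls by P* − Pb = 158 − 107 = 51; sellers' price rises by Ps − P* = 192 − 158 = 34.
So producers capture 34/85 = 0.4 of each unit of subsidy.

Producer share = 0.4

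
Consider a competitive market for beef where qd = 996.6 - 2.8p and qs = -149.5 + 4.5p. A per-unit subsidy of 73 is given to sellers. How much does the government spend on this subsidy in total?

Pre-subsidy: 996.6 - 2.8p = -149.5 + 4.5p gives p* = 157, q* = 557.
With the subsidy, sellers receive ps = pb + 73 for each unit, where pb is the price buyers pay.
Supply in terms of pb becomes qs = -149.5 + 4.5(pb + 73) = 179 + 4.5pb. Setting this equal to demand: 996.6 - 2.8pb = 179 + 4.5pb, so pb = 112.
Sellers receive ps = 112 + 73 = 185; q' = 996.6 − 2.8·112 = 683.
Government outlay = subsidy × quantity = 73 × 683 = 49859.

Government cost = 49859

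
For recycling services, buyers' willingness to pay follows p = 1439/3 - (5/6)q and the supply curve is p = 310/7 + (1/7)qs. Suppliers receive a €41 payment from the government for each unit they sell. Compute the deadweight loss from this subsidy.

Deadweight loss = €861

Pre-subsidy: 1439/3 - (5/6)q = 310/7 + (1/7)q gives q* = 446 and p* = 108.
With the subsidy, sellers receive ps = pb + 41 for each unit, where pb is the price buyers pay.
On the curves, pb = 1439/3 - (5/6)q and ps = 310/7 + (1/7)q; the wedge ps − pb = 41 gives 310/7 + (1/7)q − (1439/3 - (5/6)q) = 41, so q' = 488.
Then pb = 1439/3 − (5/6)·488 = 73 and ps = 310/7 + (1/7)·488 = 114.
The subsidy expands output by 488 − 446 = 42 past the efficient level; on those units the gap between marginal cost and willingness to pay runs from 0 up to 41.
DWL = ½ × 41 × 42 = 861.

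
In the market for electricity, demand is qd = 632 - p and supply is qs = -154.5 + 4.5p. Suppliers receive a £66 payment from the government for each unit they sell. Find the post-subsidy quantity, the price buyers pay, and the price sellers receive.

q' = 543; buyers pay £89; sellers receive £155

Pre-subsidy: 632 - p = -154.5 + 4.5p gives p* = 143, q* = 489.
With the subsidy, sellers receive ps = pb + 66 for each unit, where pb is the price buyers pay.
Supply in terms of pb becomes qs = -154.5 + 4.5(pb + 66) = 142.5 + 4.5pb. Setting this equal to demand: 632 - pb = 142.5 + 4.5pb, so pb = 89.
Sellers receive ps = 89 + 66 = 155; q' = 632 − 1·89 = 543.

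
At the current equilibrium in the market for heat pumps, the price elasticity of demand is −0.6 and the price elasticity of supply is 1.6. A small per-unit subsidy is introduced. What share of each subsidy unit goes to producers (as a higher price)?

For a small subsidy around the equilibrium, the benefit split depends on the relative slopes, which at a point are proportional to the elasticities.
Buyer share = εs/(εs + |εd|) = 1.6/(1.6 + 0.6) = 8/11; seller share = |εd|/(εs + |εd|) = 3/11.
So producers capture 3/11 of the subsidy.

Producer share = 3/11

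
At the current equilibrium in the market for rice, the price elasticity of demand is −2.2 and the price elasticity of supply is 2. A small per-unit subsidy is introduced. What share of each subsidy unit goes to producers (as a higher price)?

Producer share = 11/21

For a small subsidy around the equilibrium, the benefit split depends on the relative slopes, which at a point are proportional to the elasticities.
Buyer share = εs/(εs + |εd|) = 2/(2 + 2.2) = 10/21; seller share = |εd|/(εs + |εd|) = 11/21.
So producers capture 11/21 of the subsidy.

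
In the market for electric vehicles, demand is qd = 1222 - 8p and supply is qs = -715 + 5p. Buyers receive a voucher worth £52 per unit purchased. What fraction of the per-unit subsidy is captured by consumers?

Pre-subsidy: 1222 - 8p = -715 + 5p gives p* = 149, q* = 30.
With the rebate, buyers effectively pay pb = ps − 52, where ps is the price sellers receive.
Demand in terms of ps becomes qd = 1222 − 8(ps − 52) = 1638 - 8ps. Setting this equal to supply: 1638 - 8ps = -715 + 5ps, so ps = 181.
Buyers pay pb = 181 − 52 = 129; q' = -715 + 5·181 = 190.
Buyers' price falls by p* − pb = 149 − 129 = 20; sellers' price rises by ps − p* = 181 − 149 = 32.
So consumers capture 20/52 = 5/13 of each unit of subsidy.

Consumer share = 5/13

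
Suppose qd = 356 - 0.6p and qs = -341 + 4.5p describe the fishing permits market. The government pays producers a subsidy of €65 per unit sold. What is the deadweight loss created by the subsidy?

Pre-subsidy: 356 - 0.6p = -341 + 4.5p gives p* = 410/3, q* = 274.
With the subsidy, sellers receive ps = pb + 65 for each unit, where pb is the price buyers pay.
Supply in terms of pb becomes qs = -341 + 4.5(pb + 65) = -48.5 + 4.5pb. Setting this equal to demand: 356 - 0.6pb = -48.5 + 4.5pb, so pb = 4045/51.
Sellers receive ps = 4045/51 + 65 = 7360/51; q' = 356 − 0.6·(4045/51) = 5243/17.
The subsidy expands output by 5243/17 − 274 = 585/17 past the efficient level; on those units the gap between marginal cost and willingness to pay runs from 0 up to 65.
DWL = ½ × 65 × 585/17 = 38025/34.

Deadweight loss = 38025/34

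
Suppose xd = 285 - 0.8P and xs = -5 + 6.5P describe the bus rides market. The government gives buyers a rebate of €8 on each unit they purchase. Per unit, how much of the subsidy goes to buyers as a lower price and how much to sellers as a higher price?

Buyers gain 520/73 per unit; sellers gain 64/73 per unit

Pre-subsidy: 285 - 0.8P = -5 + 6.5P gives P* = 2900/73, x* = 18485/73.
With the rebate, buyers effectively pay Pb = Ps − 8, where Ps is the price sellers receive.
Demand in terms of Ps becomes xd = 285 − 0.8(Ps − 8) = 291.4 - 0.8Ps. Setting this equal to supply: 291.4 - 0.8Ps = -5 + 6.5Ps, so Ps = 2964/73.
Buyers pay Pb = 2964/73 − 8 = 2380/73; x' = -5 + 6.5·(2964/73) = 18901/73.
Buyers' price falls by P* − Pb = 2900/73 − 2380/73 = 520/73; sellers' price rises by Ps − P* = 2964/73 − 2900/73 = 64/73.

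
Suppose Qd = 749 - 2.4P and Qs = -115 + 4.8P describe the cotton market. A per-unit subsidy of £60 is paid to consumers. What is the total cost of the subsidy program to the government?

Government cost = £33420

Pre-subsidy: 749 - 2.4P = -115 + 4.8P gives P* = 120, Q* = 461.
With the rebate, buyers effectively pay Pb = Ps − 60, where Ps is the price sellers receive.
Demand in terms of Ps becomes Qd = 749 − 2.4(Ps − 60) = 893 - 2.4Ps. Setting this equal to supply: 893 - 2.4Ps = -115 + 4.8Ps, so Ps = 140.
Buyers pay Pb = 140 − 60 = 80; Q' = -115 + 4.8·140 = 557.
Government outlay = subsidy × quantity = 60 × 557 = 33420.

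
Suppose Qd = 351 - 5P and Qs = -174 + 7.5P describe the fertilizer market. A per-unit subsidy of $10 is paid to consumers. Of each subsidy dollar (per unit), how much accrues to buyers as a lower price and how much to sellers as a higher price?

Pre-subsidy: 351 - 5P = -174 + 7.5P gives P* = 42, Q* = 141.
With the rebate, buyers effectively pay Pb = Ps − 10, where Ps is the price sellers receive.
Demand in terms of Ps becomes Qd = 351 − 5(Ps − 10) = 401 - 5Ps. Setting this equal to supply: 401 - 5Ps = -174 + 7.5Ps, so Ps = 46.
Buyers pay Pb = 46 − 10 = 36; Q' = -174 + 7.5·46 = 171.
Buyers' price falls by P* − Pb = 42 − 36 = 6; sellers' price rises by Ps − P* = 46 − 42 = 4.

Buyers gain $6 per unit; sellers gain $4 per unit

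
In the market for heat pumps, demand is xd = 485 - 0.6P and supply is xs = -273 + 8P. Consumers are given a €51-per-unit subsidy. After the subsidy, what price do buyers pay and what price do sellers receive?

Buyers pay 1750/43; sellers receive 3943/43

Pre-subsidy: 485 - 0.6P = -273 + 8P gives P* = 3790/43, x* = 18581/43.
With the rebate, buyers effectively pay Pb = Ps − 51, where Ps is the price sellers receive.
Demand in terms of Ps becomes xd = 485 − 0.6(Ps − 51) = 515.6 - 0.6Ps. Setting this equal to supply: 515.6 - 0.6Ps = -273 + 8Ps, so Ps = 3943/43.
Buyers pay Pb = 3943/43 − 51 = 1750/43; x' = -273 + 8·(3943/43) = 19805/43.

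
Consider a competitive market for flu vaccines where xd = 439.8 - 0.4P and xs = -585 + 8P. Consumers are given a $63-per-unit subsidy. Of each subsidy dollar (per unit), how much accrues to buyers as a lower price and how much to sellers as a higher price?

Buyers gain $60 per unit; sellers gain $3 per unit

Pre-subsidy: 439.8 - 0.4P = -585 + 8P gives P* = 122, x* = 391.
With the rebate, buyers effectively pay Pb = Ps − 63, where Ps is the price sellers receive.
Demand in terms of Ps becomes xd = 439.8 − 0.4(Ps − 63) = 465 - 0.4Ps. Setting this equal to supply: 465 - 0.4Ps = -585 + 8Ps, so Ps = 125.
Buyers pay Pb = 125 − 63 = 62; x' = -585 + 8·125 = 415.
Buyers' price falls by P* − Pb = 122 − 62 = 60; sellers' price rises by Ps − P* = 125 − 122 = 3.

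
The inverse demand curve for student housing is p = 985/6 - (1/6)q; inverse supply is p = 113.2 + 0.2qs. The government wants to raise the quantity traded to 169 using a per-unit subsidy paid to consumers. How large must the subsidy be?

Required subsidy s = 11 per unit

At q = 169, from the demand curve buyers pay pb = 985/6 − (1/6)·169 = 136; from the supply curve sellers need ps = 113.2 + 0.2·169 = 147.
The subsidy must fill the gap: s = ps − pb = 147 − 136 = 11.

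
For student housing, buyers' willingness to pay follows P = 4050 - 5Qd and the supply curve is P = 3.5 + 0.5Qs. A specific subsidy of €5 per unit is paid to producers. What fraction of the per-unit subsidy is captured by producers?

Producer share = 1/11

Pre-subsidy: 4050 - 5Q = 3.5 + 0.5Q gives Q* = 8093/11 and P* = 4085/11.
With the subsidy, sellers receive Ps = Pb + 5 for each unit, where Pb is the price buyers pay.
On the curves, Pb = 4050 - 5Q and Ps = 3.5 + 0.5Q; the wedge Ps − Pb = 5 gives 3.5 + 0.5Q − (4050 - 5Q) = 5, so Q' = 8103/11.
Then Pb = 4050 − 5·(8103/11) = 4035/11 and Ps = 3.5 + 0.5·(8103/11) = 4090/11.
Buyers' price falls by P* − Pb = 4085/11 − 4035/11 = 50/11; sellers' price rises by Ps − P* = 4090/11 − 4085/11 = 5/11.
So producers capture (5/11)/5 = 1/11 of each unit of subsidy.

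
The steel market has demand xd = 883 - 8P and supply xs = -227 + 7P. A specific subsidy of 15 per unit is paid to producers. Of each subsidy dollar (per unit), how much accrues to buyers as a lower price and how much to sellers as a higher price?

Pre-subsidy: 883 - 8P = -227 + 7P gives P* = 74, x* = 291.
With the subsidy, sellers receive Ps = Pb + 15 for each unit, where Pb is the price buyers pay.
Supply in terms of Pb becomes xs = -227 + 7(Pb + 15) = -122 + 7Pb. Setting this equal to demand: 883 - 8Pb = -122 + 7Pb, so Pb = 67.
Sellers receive Ps = 67 + 15 = 82; x' = 883 − 8·67 = 347.
Buyers' price falls by P* − Pb = 74 − 67 = 7; sellers' price rises by Ps − P* = 82 − 74 = 8.

Buyers gain 7 per unit; sellers gain 8 per unit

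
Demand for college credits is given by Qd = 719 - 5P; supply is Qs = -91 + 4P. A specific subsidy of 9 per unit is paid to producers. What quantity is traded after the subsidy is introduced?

Q' = 289

Pre-subsidy: 719 - 5P = -91 + 4P gives P* = 90, Q* = 269.
With the subsidy, sellers receive Ps = Pb + 9 for each unit, where Pb is the price buyers pay.
Supply in terms of Pb becomes Qs = -91 + 4(Pb + 9) = -55 + 4Pb. Setting this equal to demand: 719 - 5Pb = -55 + 4Pb, so Pb = 86.
Sellers receive Ps = 86 + 9 = 95; Q' = 719 − 5·86 = 289.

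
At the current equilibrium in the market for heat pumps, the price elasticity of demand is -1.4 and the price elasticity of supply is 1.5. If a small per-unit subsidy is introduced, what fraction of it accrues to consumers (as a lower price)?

For a small subsidy around the equilibrium, the benefit split depends on the relative slopes, which at a point are proportional to the elasticities.
Buyer share = εs/(εs + |εd|) = 1.5/(1.5 + 1.4) = 15/29; seller share = |εd|/(εs + |εd|) = 14/29.

Consumer share = 15/29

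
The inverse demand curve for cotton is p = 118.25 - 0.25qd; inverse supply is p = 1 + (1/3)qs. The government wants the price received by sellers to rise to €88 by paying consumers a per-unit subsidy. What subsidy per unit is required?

At a seller price of 88, quantity supplied is -3 + 3·88 = 261.
Buyers absorb 261 only when they pay pb = 118.25 − 0.25·261 = 53.
s = ps − pb = 88 − 53 = 35.

Required subsidy s = €35 per unit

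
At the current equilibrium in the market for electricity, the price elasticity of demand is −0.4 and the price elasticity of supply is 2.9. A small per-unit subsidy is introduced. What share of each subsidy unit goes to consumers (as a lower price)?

For a small subsidy around the equilibrium, the benefit split depends on the relative slopes, which at a point are proportional to the elasticities.
Buyer share = εs/(εs + |εd|) = 2.9/(2.9 + 0.4) = 29/33; seller share = |εd|/(εs + |εd|) = 4/33.

Consumer share = 29/33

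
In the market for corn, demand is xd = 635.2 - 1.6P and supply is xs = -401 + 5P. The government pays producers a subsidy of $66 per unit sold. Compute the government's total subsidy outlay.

Pre-subsidy: 635.2 - 1.6P = -401 + 5P gives P* = 157, x* = 384.
With the subsidy, sellers receive Ps = Pb + 66 for each unit, where Pb is the price buyers pay.
Supply in terms of Pb becomes xs = -401 + 5(Pb + 66) = -71 + 5Pb. Setting this equal to demand: 635.2 - 1.6Pb = -71 + 5Pb, so Pb = 107.
Sellers receive Ps = 107 + 66 = 173; x' = 635.2 − 1.6·107 = 464.
Government outlay = subsidy × quantity = 66 × 464 = 30624.

Government cost = $30624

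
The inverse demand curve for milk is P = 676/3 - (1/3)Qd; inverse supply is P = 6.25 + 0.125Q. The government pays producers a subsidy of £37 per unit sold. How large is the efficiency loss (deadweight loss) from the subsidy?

Pre-subsidy: 676/3 - (1/3)Q = 6.25 + 0.125Q gives Q* = 478 and P* = 66.
With the subsidy, sellers receive Ps = Pb + 37 for each unit, where Pb is the price buyers pay.
On the curves, Pb = 676/3 - (1/3)Q and Ps = 6.25 + 0.125Q; the wedge Ps − Pb = 37 gives 6.25 + 0.125Q − (676/3 - (1/3)Q) = 37, so Q' = 6146/11.
Then Pb = 676/3 − (1/3)·(6146/11) = 430/11 and Ps = 6.25 + 0.125·(6146/11) = 837/11.
The subsidy expands output by 6146/11 − 478 = 888/11 past the efficient level; on those units the gap between marginal cost and willingness to pay runs from 0 up to 37.
DWL = ½ × 37 × 888/11 = 16428/11.

Deadweight loss = 16428/11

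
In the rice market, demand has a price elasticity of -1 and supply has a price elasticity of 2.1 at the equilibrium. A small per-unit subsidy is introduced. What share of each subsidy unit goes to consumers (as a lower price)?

Consumer share = 21/31

For a small subsidy around the equilibrium, the benefit split depends on the relative slopes, which at a point are proportional to the elasticities.
Buyer share = εs/(εs + |εd|) = 2.1/(2.1 + 1) = 21/31; seller share = |εd|/(εs + |εd|) = 10/31.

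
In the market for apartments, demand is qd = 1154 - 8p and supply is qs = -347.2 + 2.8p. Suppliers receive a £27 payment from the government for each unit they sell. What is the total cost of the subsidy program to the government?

Government cost = £2646

Pre-subsidy: 1154 - 8p = -347.2 + 2.8p gives p* = 139, q* = 42.
With the subsidy, sellers receive ps = pb + 27 for each unit, where pb is the price buyers pay.
Supply in terms of pb becomes qs = -347.2 + 2.8(pb + 27) = -271.6 + 2.8pb. Setting this equal to demand: 1154 - 8pb = -271.6 + 2.8pb, so pb = 132.
Sellers receive ps = 132 + 27 = 159; q' = 1154 − 8·132 = 98.
Government outlay = subsidy × quantity = 27 × 98 = 2646.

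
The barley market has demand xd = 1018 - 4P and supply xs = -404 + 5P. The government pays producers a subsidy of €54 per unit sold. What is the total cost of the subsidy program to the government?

Government cost = €27324

Pre-subsidy: 1018 - 4P = -404 + 5P gives P* = 158, x* = 386.
With the subsidy, sellers receive Ps = Pb + 54 for each unit, where Pb is the price buyers pay.
Supply in terms of Pb becomes xs = -404 + 5(Pb + 54) = -134 + 5Pb. Setting this equal to demand: 1018 - 4Pb = -134 + 5Pb, so Pb = 128.
Sellers receive Ps = 128 + 54 = 182; x' = 1018 − 4·128 = 506.
Government outlay = subsidy × quantity = 54 × 506 = 27324.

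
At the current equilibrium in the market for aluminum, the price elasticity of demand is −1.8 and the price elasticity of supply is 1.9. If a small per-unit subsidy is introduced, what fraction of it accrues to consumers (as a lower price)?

For a small subsidy around the equilibrium, the benefit split depends on the relative slopes, which at a point are proportional to the elasticities.
Buyer share = εs/(εs + |εd|) = 1.9/(1.9 + 1.8) = 19/37; seller share = |εd|/(εs + |εd|) = 18/37.

Consumer share = 19/37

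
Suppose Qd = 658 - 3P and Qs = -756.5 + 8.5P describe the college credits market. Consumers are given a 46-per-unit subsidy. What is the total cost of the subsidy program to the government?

Pre-subsidy: 658 - 3P = -756.5 + 8.5P gives P* = 123, Q* = 289.
With the rebate, buyers effectively pay Pb = Ps − 46, where Ps is the price sellers receive.
Demand in terms of Ps becomes Qd = 658 − 3(Ps − 46) = 796 - 3Ps. Setting this equal to supply: 796 - 3Ps = -756.5 + 8.5Ps, so Ps = 135.
Buyers pay Pb = 135 − 46 = 89; Q' = -756.5 + 8.5·135 = 391.
Government outlay = subsidy × quantity = 46 × 391 = 17986.

Government cost = 17986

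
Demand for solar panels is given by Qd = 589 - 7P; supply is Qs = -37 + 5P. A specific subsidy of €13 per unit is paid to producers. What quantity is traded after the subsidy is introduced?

Pre-subsidy: 589 - 7P = -37 + 5P gives P* = 313/6, Q* = 1343/6.
With the subsidy, sellers receive Ps = Pb + 13 for each unit, where Pb is the price buyers pay.
Supply in terms of Pb becomes Qs = -37 + 5(Pb + 13) = 28 + 5Pb. Setting this equal to demand: 589 - 7Pb = 28 + 5Pb, so Pb = 46.75.
Sellers receive Ps = 46.75 + 13 = 59.75; Q' = 589 − 7·46.75 = 261.75.

Q' = 261.75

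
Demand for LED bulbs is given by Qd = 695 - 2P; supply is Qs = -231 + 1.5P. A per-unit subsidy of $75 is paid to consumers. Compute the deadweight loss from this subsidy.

Pre-subsidy: 695 - 2P = -231 + 1.5P gives P* = 1852/7, Q* = 1161/7.
With the rebate, buyers effectively pay Pb = Ps − 75, where Ps is the price sellers receive.
Demand in terms of Ps becomes Qd = 695 − 2(Ps − 75) = 845 - 2Ps. Setting this equal to supply: 845 - 2Ps = -231 + 1.5Ps, so Ps = 2152/7.
Buyers pay Pb = 2152/7 − 75 = 1627/7; Q' = -231 + 1.5·(2152/7) = 1611/7.
The subsidy expands output by 1611/7 − 1161/7 = 450/7 past the efficient level; on those units the gap between marginal cost and willingness to pay runs from 0 up to 75.
DWL = ½ × 75 × 450/7 = 16875/7.

Deadweight loss = 16875/7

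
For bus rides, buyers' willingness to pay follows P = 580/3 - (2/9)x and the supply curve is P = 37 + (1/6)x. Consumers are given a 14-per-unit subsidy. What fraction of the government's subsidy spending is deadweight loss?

Pre-subsidy: 580/3 - (2/9)x = 37 + (1/6)x gives x* = 402 and P* = 104.
With the rebate, buyers effectively pay Pb = Ps − 14, where Ps is the price sellers receive.
On the curves, Pb = 580/3 - (2/9)x and Ps = 37 + (1/6)x; the wedge Ps − Pb = 14 gives 37 + (1/6)x − (580/3 - (2/9)x) = 14, so x' = 438.
Then Pb = 580/3 − (2/9)·438 = 96 and Ps = 37 + (1/6)·438 = 110.
ΔCS = ½(402 + 438)(104 − 96) = 3360; ΔPS = ½(402 + 438)(110 − 104) = 2520.
Government spending = 14 × 438 = 6132.
DWL = ½ × 14 × (438 − 402) = 252; fraction = 252 / 6132 = 3/73.

DWL / government spending = 3/73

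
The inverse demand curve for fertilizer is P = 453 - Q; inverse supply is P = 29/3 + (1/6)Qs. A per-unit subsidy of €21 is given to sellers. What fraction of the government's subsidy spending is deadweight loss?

DWL / government spending = 9/398

Pre-subsidy: 453 - Q = 29/3 + (1/6)Q gives Q* = 380 and P* = 73.
With the subsidy, sellers receive Ps = Pb + 21 for each unit, where Pb is the price buyers pay.
On the curves, Pb = 453 - Q and Ps = 29/3 + (1/6)Q; the wedge Ps − Pb = 21 gives 29/3 + (1/6)Q − (453 - Q) = 21, so Q' = 398.
Then Pb = 453 − 1·398 = 55 and Ps = 29/3 + (1/6)·398 = 76.
ΔCS = ½(380 + 398)(73 − 55) = 7002; ΔPS = ½(380 + 398)(76 − 73) = 1167.
Government spending = 21 × 398 = 8358.
DWL = ½ × 21 × (398 − 380) = 189; fraction = 189 / 8358 = 9/398.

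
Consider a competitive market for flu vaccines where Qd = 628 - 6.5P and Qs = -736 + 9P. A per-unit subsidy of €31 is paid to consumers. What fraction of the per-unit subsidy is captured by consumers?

Pre-subsidy: 628 - 6.5P = -736 + 9P gives P* = 88, Q* = 56.
With the rebate, buyers effectively pay Pb = Ps − 31, where Ps is the price sellers receive.
Demand in terms of Ps becomes Qd = 628 − 6.5(Ps − 31) = 829.5 - 6.5Ps. Setting this equal to supply: 829.5 - 6.5Ps = -736 + 9Ps, so Ps = 101.
Buyers pay Pb = 101 − 31 = 70; Q' = -736 + 9·101 = 173.
Buyers' price falls by P* − Pb = 88 − 70 = 18; sellers' price rises by Ps − P* = 101 − 88 = 13.
So consumers capture 18/31 = 18/31 of each unit of subsidy.

Consumer share = 18/31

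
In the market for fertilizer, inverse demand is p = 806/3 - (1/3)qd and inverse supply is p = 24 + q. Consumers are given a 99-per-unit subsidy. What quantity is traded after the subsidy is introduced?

q' = 257.75

Pre-subsidy: 806/3 - (1/3)q = 24 + q gives q* = 183.5 and p* = 207.5.
With the rebate, buyers effectively pay pb = ps − 99, where ps is the price sellers receive.
On the curves, pb = 806/3 - (1/3)q and ps = 24 + q; the wedge ps − pb = 99 gives 24 + q − (806/3 - (1/3)q) = 99, so q' = 257.75.
Then pb = 806/3 − (1/3)·257.75 = 182.75 and ps = 24 + 1·257.75 = 281.75.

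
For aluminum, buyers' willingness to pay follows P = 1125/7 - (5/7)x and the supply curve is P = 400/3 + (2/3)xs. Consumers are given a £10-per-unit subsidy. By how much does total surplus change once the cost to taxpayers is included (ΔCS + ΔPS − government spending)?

Pre-subsidy: 1125/7 - (5/7)x = 400/3 + (2/3)x gives x* = 575/29 and P* = 4250/29.
With the rebate, buyers effectively pay Pb = Ps − 10, where Ps is the price sellers receive.
On the curves, Pb = 1125/7 - (5/7)x and Ps = 400/3 + (2/3)x; the wedge Ps − Pb = 10 gives 400/3 + (2/3)x − (1125/7 - (5/7)x) = 10, so x' = 785/29.
Then Pb = 1125/7 − (5/7)·(785/29) = 4100/29 and Ps = 400/3 + (2/3)·(785/29) = 4390/29.
ΔCS = ½(575/29 + 785/29)(4250/29 − 4100/29) = 102000/841; ΔPS = ½(575/29 + 785/29)(4390/29 − 4250/29) = 95200/841.
Government spending = 10 × 785/29 = 7850/29.
Net change = 102000/841 + 95200/841 − 7850/29 = -1050/29. The loss equals the DWL triangle ½·10·210/29.

Net change in total surplus = -1050/29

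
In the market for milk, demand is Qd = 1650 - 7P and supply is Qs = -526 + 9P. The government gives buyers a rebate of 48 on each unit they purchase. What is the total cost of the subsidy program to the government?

Government cost = 42576

Pre-subsidy: 1650 - 7P = -526 + 9P gives P* = 136, Q* = 698.
With the rebate, buyers effectively pay Pb = Ps − 48, where Ps is the price sellers receive.
Demand in terms of Ps becomes Qd = 1650 − 7(Ps − 48) = 1986 - 7Ps. Setting this equal to supply: 1986 - 7Ps = -526 + 9Ps, so Ps = 157.
Buyers pay Pb = 157 − 48 = 109; Q' = -526 + 9·157 = 887.
Government outlay = subsidy × quantity = 48 × 887 = 42576.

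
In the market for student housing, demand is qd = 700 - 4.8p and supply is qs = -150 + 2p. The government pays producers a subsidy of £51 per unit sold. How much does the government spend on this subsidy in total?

Government cost = £8772

Pre-subsidy: 700 - 4.8p = -150 + 2p gives p* = 125, q* = 100.
With the subsidy, sellers receive ps = pb + 51 for each unit, where pb is the price buyers pay.
Supply in terms of pb becomes qs = -150 + 2(pb + 51) = -48 + 2pb. Setting this equal to demand: 700 - 4.8pb = -48 + 2pb, so pb = 110.
Sellers receive ps = 110 + 51 = 161; q' = 700 − 4.8·110 = 172.
Government outlay = subsidy × quantity = 51 × 172 = 8772.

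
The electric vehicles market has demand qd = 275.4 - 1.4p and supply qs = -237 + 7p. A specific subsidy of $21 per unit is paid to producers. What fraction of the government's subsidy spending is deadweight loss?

DWL / government spending = 49/858

Pre-subsidy: 275.4 - 1.4p = -237 + 7p gives p* = 61, q* = 190.
With the subsidy, sellers receive ps = pb + 21 for each unit, where pb is the price buyers pay.
Supply in terms of pb becomes qs = -237 + 7(pb + 21) = -90 + 7pb. Setting this equal to demand: 275.4 - 1.4pb = -90 + 7pb, so pb = 43.5.
Sellers receive ps = 43.5 + 21 = 64.5; q' = 275.4 − 1.4·43.5 = 214.5.
ΔCS = ½(190 + 214.5)(61 − 43.5) = 3539.375; ΔPS = ½(190 + 214.5)(64.5 − 61) = 707.875.
Government spending = 21 × 214.5 = 4504.5.
DWL = ½ × 21 × (214.5 − 190) = 257.25; fraction = 257.25 / 4504.5 = 49/858.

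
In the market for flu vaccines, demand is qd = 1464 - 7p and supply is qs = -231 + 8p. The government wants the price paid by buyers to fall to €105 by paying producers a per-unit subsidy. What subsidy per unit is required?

At a buyer price of 105, quantity demanded is 1464 − 7·105 = 729.
Sellers supply 729 only when they receive ps with -231 + 8·ps = 729, i.e. ps = 120.
s = ps − pb = 120 − 105 = 15.

Required subsidy s = €15 per unit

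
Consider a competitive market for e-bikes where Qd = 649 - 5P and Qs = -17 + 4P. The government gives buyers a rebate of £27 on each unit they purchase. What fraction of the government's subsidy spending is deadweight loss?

Pre-subsidy: 649 - 5P = -17 + 4P gives P* = 74, Q* = 279.
With the rebate, buyers effectively pay Pb = Ps − 27, where Ps is the price sellers receive.
Demand in terms of Ps becomes Qd = 649 − 5(Ps − 27) = 784 - 5Ps. Setting this equal to supply: 784 - 5Ps = -17 + 4Ps, so Ps = 89.
Buyers pay Pb = 89 − 27 = 62; Q' = -17 + 4·89 = 339.
ΔCS = ½(279 + 339)(74 − 62) = 3708; ΔPS = ½(279 + 339)(89 − 74) = 4635.
Government spending = 27 × 339 = 9153.
DWL = ½ × 27 × (339 − 279) = 810; fraction = 810 / 9153 = 10/113.

DWL / government spending = 10/113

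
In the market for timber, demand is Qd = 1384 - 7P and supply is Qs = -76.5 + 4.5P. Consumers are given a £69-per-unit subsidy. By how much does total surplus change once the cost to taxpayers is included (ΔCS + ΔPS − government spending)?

Pre-subsidy: 1384 - 7P = -76.5 + 4.5P gives P* = 127, Q* = 495.
With the rebate, buyers effectively pay Pb = Ps − 69, where Ps is the price sellers receive.
Demand in terms of Ps becomes Qd = 1384 − 7(Ps − 69) = 1867 - 7Ps. Setting this equal to supply: 1867 - 7Ps = -76.5 + 4.5Ps, so Ps = 169.
Buyers pay Pb = 169 − 69 = 100; Q' = -76.5 + 4.5·169 = 684.
ΔCS = ½(495 + 684)(127 − 100) = 15916.5; ΔPS = ½(495 + 684)(169 − 127) = 24759.
Government spending = 69 × 684 = 47196.
Net change = 15916.5 + 24759 − 47196 = -6520.5. The loss equals the DWL triangle ½·69·189.

Net change in total surplus = -£6520.5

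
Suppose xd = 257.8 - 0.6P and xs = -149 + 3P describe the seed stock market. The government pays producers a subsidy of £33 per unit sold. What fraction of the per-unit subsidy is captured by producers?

Producer share = 1/6

Pre-subsidy: 257.8 - 0.6P = -149 + 3P gives P* = 113, x* = 190.
With the subsidy, sellers receive Ps = Pb + 33 for each unit, where Pb is the price buyers pay.
Supply in terms of Pb becomes xs = -149 + 3(Pb + 33) = -50 + 3Pb. Setting this equal to demand: 257.8 - 0.6Pb = -50 + 3Pb, so Pb = 85.5.
Sellers receive Ps = 85.5 + 33 = 118.5; x' = 257.8 − 0.6·85.5 = 206.5.
Buyers' price falls by P* − Pb = 113 − 85.5 = 27.5; sellers' price rises by Ps − P* = 118.5 − 113 = 5.5.
So producers capture 5.5/33 = 1/6 of each unit of subsidy.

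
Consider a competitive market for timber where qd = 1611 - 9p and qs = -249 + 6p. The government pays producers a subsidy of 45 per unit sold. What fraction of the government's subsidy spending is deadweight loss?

Pre-subsidy: 1611 - 9p = -249 + 6p gives p* = 124, q* = 495.
With the subsidy, sellers receive ps = pb + 45 for each unit, where pb is the price buyers pay.
Supply in terms of pb becomes qs = -249 + 6(pb + 45) = 21 + 6pb. Setting this equal to demand: 1611 - 9pb = 21 + 6pb, so pb = 106.
Sellers receive ps = 106 + 45 = 151; q' = 1611 − 9·106 = 657.
ΔCS = ½(495 + 657)(124 − 106) = 10368; ΔPS = ½(495 + 657)(151 − 124) = 15552.
Government spending = 45 × 657 = 29565.
DWL = ½ × 45 × (657 − 495) = 3645; fraction = 3645 / 29565 = 9/73.

DWL / government spending = 9/73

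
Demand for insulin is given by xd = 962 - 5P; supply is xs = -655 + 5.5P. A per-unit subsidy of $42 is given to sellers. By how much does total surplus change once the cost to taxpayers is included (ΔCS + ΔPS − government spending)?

Net change in total surplus = -$2310

Pre-subsidy: 962 - 5P = -655 + 5.5P gives P* = 154, x* = 192.
With the subsidy, sellers receive Ps = Pb + 42 for each unit, where Pb is the price buyers pay.
Supply in terms of Pb becomes xs = -655 + 5.5(Pb + 42) = -424 + 5.5Pb. Setting this equal to demand: 962 - 5Pb = -424 + 5.5Pb, so Pb = 132.
Sellers receive Ps = 132 + 42 = 174; x' = 962 − 5·132 = 302.
ΔCS = ½(192 + 302)(154 − 132) = 5434; ΔPS = ½(192 + 302)(174 − 154) = 4940.
Government spending = 42 × 302 = 12684.
Net change = 5434 + 4940 − 12684 = -2310. The loss equals the DWL triangle ½·42·110.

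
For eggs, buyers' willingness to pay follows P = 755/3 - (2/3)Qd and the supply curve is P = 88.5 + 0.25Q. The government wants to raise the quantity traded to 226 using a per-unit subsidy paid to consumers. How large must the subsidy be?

At Q = 226, from the demand curve buyers pay Pb = 755/3 − (2/3)·226 = 101; from the supply curve sellers need Ps = 88.5 + 0.25·226 = 145.
The subsidy must fill the gap: s = Ps − Pb = 145 − 101 = 44.

Required subsidy s = 44 per unit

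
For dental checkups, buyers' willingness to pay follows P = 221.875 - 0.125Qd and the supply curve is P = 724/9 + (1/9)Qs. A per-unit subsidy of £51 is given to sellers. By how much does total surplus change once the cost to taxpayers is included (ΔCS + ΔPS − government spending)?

Pre-subsidy: 221.875 - 0.125Q = 724/9 + (1/9)Q gives Q* = 599 and P* = 147.
With the subsidy, sellers receive Ps = Pb + 51 for each unit, where Pb is the price buyers pay.
On the curves, Pb = 221.875 - 0.125Q and Ps = 724/9 + (1/9)Q; the wedge Ps − Pb = 51 gives 724/9 + (1/9)Q − (221.875 - 0.125Q) = 51, so Q' = 815.
Then Pb = 221.875 − 0.125·815 = 120 and Ps = 724/9 + (1/9)·815 = 171.
ΔCS = ½(599 + 815)(147 − 120) = 19089; ΔPS = ½(599 + 815)(171 − 147) = 16968.
Government spending = 51 × 815 = 41565.
Net change = 19089 + 16968 − 41565 = -5508. The loss equals the DWL triangle ½·51·216.

Net change in total surplus = -£5508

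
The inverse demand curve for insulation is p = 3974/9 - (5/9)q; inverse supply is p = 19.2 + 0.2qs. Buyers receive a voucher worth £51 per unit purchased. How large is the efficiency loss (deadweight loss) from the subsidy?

Pre-subsidy: 3974/9 - (5/9)q = 19.2 + 0.2q gives q* = 559 and p* = 131.
With the rebate, buyers effectively pay pb = ps − 51, where ps is the price sellers receive.
On the curves, pb = 3974/9 - (5/9)q and ps = 19.2 + 0.2q; the wedge ps − pb = 51 gives 19.2 + 0.2q − (3974/9 - (5/9)q) = 51, so q' = 626.5.
Then pb = 3974/9 − (5/9)·626.5 = 93.5 and ps = 19.2 + 0.2·626.5 = 144.5.
The subsidy expands output by 626.5 − 559 = 67.5 past the efficient level; on those units the gap between marginal cost and willingness to pay runs from 0 up to 51.
DWL = ½ × 51 × 67.5 = 1721.25.

Deadweight loss = £1721.25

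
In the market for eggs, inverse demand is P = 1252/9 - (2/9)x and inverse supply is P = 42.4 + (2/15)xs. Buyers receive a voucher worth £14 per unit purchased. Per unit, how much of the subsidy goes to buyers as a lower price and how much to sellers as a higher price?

Pre-subsidy: 1252/9 - (2/9)x = 42.4 + (2/15)x gives x* = 272 and P* = 236/3.
With the rebate, buyers effectively pay Pb = Ps − 14, where Ps is the price sellers receive.
On the curves, Pb = 1252/9 - (2/9)x and Ps = 42.4 + (2/15)x; the wedge Ps − Pb = 14 gives 42.4 + (2/15)x − (1252/9 - (2/9)x) = 14, so x' = 311.375.
Then Pb = 1252/9 − (2/9)·311.375 = 839/12 and Ps = 42.4 + (2/15)·311.375 = 1007/12.
Buyers' price falls by P* − Pb = 236/3 − 839/12 = 8.75; sellers' price rises by Ps − P* = 1007/12 − 236/3 = 5.25.

Buyers gain £8.75 per unit; sellers gain £5.25 per unit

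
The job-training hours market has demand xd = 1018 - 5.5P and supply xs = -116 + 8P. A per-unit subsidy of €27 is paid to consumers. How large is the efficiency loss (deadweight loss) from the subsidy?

Deadweight loss = €1188

Pre-subsidy: 1018 - 5.5P = -116 + 8P gives P* = 84, x* = 556.
With the rebate, buyers effectively pay Pb = Ps − 27, where Ps is the price sellers receive.
Demand in terms of Ps becomes xd = 1018 − 5.5(Ps − 27) = 1166.5 - 5.5Ps. Setting this equal to supply: 1166.5 - 5.5Ps = -116 + 8Ps, so Ps = 95.
Buyers pay Pb = 95 − 27 = 68; x' = -116 + 8·95 = 644.
The subsidy expands output by 644 − 556 = 88 past the efficient level; on those units the gap between marginal cost and willingness to pay runs from 0 up to 27.
DWL = ½ × 27 × 88 = 1188.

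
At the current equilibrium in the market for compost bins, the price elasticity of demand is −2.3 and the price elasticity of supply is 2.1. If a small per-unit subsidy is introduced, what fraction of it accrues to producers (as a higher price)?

Producer share = 23/44

For a small subsidy around the equilibrium, the benefit split depends on the relative slopes, which at a point are proportional to the elasticities.
Buyer share = εs/(εs + |εd|) = 2.1/(2.1 + 2.3) = 21/44; seller share = |εd|/(εs + |εd|) = 23/44.
So producers capture 23/44 of the subsidy.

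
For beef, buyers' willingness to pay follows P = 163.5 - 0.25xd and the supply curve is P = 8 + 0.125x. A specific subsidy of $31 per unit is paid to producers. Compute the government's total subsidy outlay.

Government cost = 46252/3

Pre-subsidy: 163.5 - 0.25x = 8 + 0.125x gives x* = 1244/3 and P* = 359/6.
With the subsidy, sellers receive Ps = Pb + 31 for each unit, where Pb is the price buyers pay.
On the curves, Pb = 163.5 - 0.25x and Ps = 8 + 0.125x; the wedge Ps − Pb = 31 gives 8 + 0.125x − (163.5 - 0.25x) = 31, so x' = 1492/3.
Then Pb = 163.5 − 0.25·(1492/3) = 235/6 and Ps = 8 + 0.125·(1492/3) = 421/6.
Government outlay = subsidy × quantity = 31 × 1492/3 = 46252/3.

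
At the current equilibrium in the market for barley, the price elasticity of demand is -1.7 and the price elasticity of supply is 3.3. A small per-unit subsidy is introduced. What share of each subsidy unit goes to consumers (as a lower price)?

For a small subsidy around the equilibrium, the benefit split depends on the relative slopes, which at a point are proportional to the elasticities.
Buyer share = εs/(εs + |εd|) = 3.3/(3.3 + 1.7) = 0.66; seller share = |εd|/(εs + |εd|) = 0.34.

Consumer share = 0.66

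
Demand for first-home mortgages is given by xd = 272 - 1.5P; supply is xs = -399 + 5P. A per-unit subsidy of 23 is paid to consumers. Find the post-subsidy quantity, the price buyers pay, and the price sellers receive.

Pre-subsidy: 272 - 1.5P = -399 + 5P gives P* = 1342/13, x* = 1523/13.
With the rebate, buyers effectively pay Pb = Ps − 23, where Ps is the price sellers receive.
Demand in terms of Ps becomes xd = 272 − 1.5(Ps − 23) = 306.5 - 1.5Ps. Setting this equal to supply: 306.5 - 1.5Ps = -399 + 5Ps, so Ps = 1411/13.
Buyers pay Pb = 1411/13 − 23 = 1112/13; x' = -399 + 5·(1411/13) = 1868/13.

x' = 1868/13; buyers pay 1112/13; sellers receive 1411/13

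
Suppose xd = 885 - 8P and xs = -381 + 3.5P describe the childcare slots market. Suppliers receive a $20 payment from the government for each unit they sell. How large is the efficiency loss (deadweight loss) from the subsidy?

Pre-subsidy: 885 - 8P = -381 + 3.5P gives P* = 2532/23, x* = 99/23.
With the subsidy, sellers receive Ps = Pb + 20 for each unit, where Pb is the price buyers pay.
Supply in terms of Pb becomes xs = -381 + 3.5(Pb + 20) = -311 + 3.5Pb. Setting this equal to demand: 885 - 8Pb = -311 + 3.5Pb, so Pb = 104.
Sellers receive Ps = 104 + 20 = 124; x' = 885 − 8·104 = 53.
The subsidy expands output by 53 − 99/23 = 1120/23 past the efficient level; on those units the gap between marginal cost and willingness to pay runs from 0 up to 20.
DWL = ½ × 20 × 1120/23 = 11200/23.

Deadweight loss = 11200/23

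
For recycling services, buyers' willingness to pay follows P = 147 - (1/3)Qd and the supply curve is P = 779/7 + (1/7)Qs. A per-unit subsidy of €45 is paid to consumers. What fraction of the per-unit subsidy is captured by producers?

Producer share = 0.3

Pre-subsidy: 147 - (1/3)Q = 779/7 + (1/7)Q gives Q* = 75 and P* = 122.
With the rebate, buyers effectively pay Pb = Ps − 45, where Ps is the price sellers receive.
On the curves, Pb = 147 - (1/3)Q and Ps = 779/7 + (1/7)Q; the wedge Ps − Pb = 45 gives 779/7 + (1/7)Q − (147 - (1/3)Q) = 45, so Q' = 169.5.
Then Pb = 147 − (1/3)·169.5 = 90.5 and Ps = 779/7 + (1/7)·169.5 = 135.5.
Buyers' price falls by P* − Pb = 122 − 90.5 = 31.5; sellers' price rises by Ps − P* = 135.5 − 122 = 13.5.
So producers capture 13.5/45 = 0.3 of each unit of subsidy.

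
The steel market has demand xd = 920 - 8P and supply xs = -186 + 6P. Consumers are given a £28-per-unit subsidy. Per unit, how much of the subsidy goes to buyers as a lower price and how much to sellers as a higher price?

Pre-subsidy: 920 - 8P = -186 + 6P gives P* = 79, x* = 288.
With the rebate, buyers effectively pay Pb = Ps − 28, where Ps is the price sellers receive.
Demand in terms of Ps becomes xd = 920 − 8(Ps − 28) = 1144 - 8Ps. Setting this equal to supply: 1144 - 8Ps = -186 + 6Ps, so Ps = 95.
Buyers pay Pb = 95 − 28 = 67; x' = -186 + 6·95 = 384.
Buyers' price falls by P* − Pb = 79 − 67 = 12; sellers' price rises by Ps − P* = 95 − 79 = 16.

Buyers gain £12 per unit; sellers gain £16 per unit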